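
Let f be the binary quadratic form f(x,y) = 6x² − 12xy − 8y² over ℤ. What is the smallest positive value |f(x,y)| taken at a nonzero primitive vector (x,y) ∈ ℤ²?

descent: ρ → (-8,12,6)  [lands on river]
river: ρ → (6,12,-8)
river: ρ → (-8,4,10)
river: ρ → (10,16,-2)
river: ρ → (-2,16,10)
river: ρ → (10,4,-8)
closes: descent 1, river 6
min |a| on river = 2

2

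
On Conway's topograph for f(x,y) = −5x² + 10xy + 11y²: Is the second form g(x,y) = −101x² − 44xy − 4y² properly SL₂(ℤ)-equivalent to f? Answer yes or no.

D₁ = 320, D₂ = 320
river cycle of f (length 4): (11, 12, -4), (-4, 12, 11), (11, 10, -5), (-5, 10, 11)
river cycle of g (length 4): (-4, 12, 11), (11, 10, -5), (-5, 10, 11), (11, 12, -4)
cycles coincide ⇒ equivalent

yes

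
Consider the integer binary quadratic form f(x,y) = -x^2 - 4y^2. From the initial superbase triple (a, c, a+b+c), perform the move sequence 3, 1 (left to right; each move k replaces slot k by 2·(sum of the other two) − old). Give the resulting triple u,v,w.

start (-1,-4,-5) = (f(1,0),f(0,1),f(1,1))
replace slot 3: 2·((-1)+(-4)) − (-5) = -5 → (-1,-4,-5)
replace slot 1: 2·((-4)+(-5)) − (-1) = -17 → (-17,-4,-5)

-17,-4,-5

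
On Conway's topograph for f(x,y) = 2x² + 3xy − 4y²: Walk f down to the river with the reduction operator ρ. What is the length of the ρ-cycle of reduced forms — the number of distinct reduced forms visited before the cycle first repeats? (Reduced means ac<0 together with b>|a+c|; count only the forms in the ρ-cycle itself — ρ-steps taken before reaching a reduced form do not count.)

D = 41, ⌊√D⌋ = 6
river: ρ → (-4,5,1)
river: ρ → (1,5,-4)
river: ρ → (-4,3,2)
river: ρ → (2,5,-2)
river: ρ → (-2,3,4)
river: ρ → (4,5,-1)
river: ρ → (-1,5,4)
river: ρ → (4,3,-2)
river: ρ → (-2,5,2)
river: ρ → (2,3,-4)
ρ-cycle length = 10 (tail of 0 descent steps not counted)

10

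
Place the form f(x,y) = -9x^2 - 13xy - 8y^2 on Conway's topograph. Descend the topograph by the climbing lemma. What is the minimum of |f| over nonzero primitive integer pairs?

translate: b→-5 (≡13 mod 18), so (9,13,8)→(9,-5,4)
flip: (9,-5,4)→(4,5,9)
translate: b→-3 (≡5 mod 8), so (4,5,9)→(4,-3,8)
reduced (well bottom): (4,-3,8) with a≤c, −a<b≤a
well minimum |f| = |-4| = 4 (negative-definite)

4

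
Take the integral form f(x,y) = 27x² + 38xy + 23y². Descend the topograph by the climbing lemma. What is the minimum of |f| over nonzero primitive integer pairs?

translate: b→-16 (≡38 mod 54), so (27,38,23)→(27,-16,12)
flip: (27,-16,12)→(12,16,27)
translate: b→-8 (≡16 mod 24), so (12,16,27)→(12,-8,23)
reduced (well bottom): (12,-8,23) with a≤c, −a<b≤a
well minimum = a = 12

12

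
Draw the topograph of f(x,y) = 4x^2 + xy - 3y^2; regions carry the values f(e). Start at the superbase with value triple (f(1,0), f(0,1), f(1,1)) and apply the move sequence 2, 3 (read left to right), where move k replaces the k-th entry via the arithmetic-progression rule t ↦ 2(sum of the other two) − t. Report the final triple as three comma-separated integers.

start (4,-3,2) = (f(1,0),f(0,1),f(1,1))
replace slot 2: 2·(4+2) − (-3) = 15 → (4,15,2)
replace slot 3: 2·(4+15) − 2 = 36 → (4,15,36)

4,15,36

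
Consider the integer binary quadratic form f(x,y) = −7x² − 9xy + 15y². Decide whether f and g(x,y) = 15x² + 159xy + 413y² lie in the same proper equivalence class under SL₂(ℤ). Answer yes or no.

D₁ = 501, D₂ = 501
river cycle of f (length 8): (15, 9, -7), (-7, 19, 5), (5, 21, -3), (-3, 21, 5), (5, 19, -7), (-7, 9, 15), (15, 21, -1), (-1, 21, 15)
river cycle of g (length 8): (15, 9, -7), (-7, 19, 5), (5, 21, -3), (-3, 21, 5), (5, 19, -7), (-7, 9, 15), (15, 21, -1), (-1, 21, 15)
cycles coincide ⇒ equivalent

yes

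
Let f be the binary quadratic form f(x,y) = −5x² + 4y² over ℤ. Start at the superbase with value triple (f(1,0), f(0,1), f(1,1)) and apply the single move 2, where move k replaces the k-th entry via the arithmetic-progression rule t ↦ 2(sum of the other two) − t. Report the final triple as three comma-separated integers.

start (-5,4,-1) = (f(1,0),f(0,1),f(1,1))
replace slot 2: 2·((-5)+(-1)) − 4 = -16 → (-5,-16,-1)

-5,-16,-1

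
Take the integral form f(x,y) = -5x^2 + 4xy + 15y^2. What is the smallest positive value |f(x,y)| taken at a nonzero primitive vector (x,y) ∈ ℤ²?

descent: ρ → (15,-4,-5)
descent: ρ → (-5,14,6)  [lands on river]
river: ρ → (6,10,-9)
river: ρ → (-9,8,7)
river: ρ → (7,6,-10)
river: ρ → (-10,14,3)
river: ρ → (3,16,-5)
closes: descent 2, river 6
min |a| on river = 3

3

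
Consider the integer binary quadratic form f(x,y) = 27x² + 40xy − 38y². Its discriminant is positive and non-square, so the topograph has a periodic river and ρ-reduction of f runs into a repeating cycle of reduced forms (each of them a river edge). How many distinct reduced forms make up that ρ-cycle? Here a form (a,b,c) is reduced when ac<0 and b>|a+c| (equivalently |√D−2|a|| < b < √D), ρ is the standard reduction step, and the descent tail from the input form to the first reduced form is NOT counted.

D = 5704, ⌊√D⌋ = 75
river: ρ → (-38,36,29)
river: ρ → (29,22,-45)
river: ρ → (-45,68,6)
river: ρ → (6,64,-67)
river: ρ → (-67,70,3)
river: ρ → (3,74,-19)
river: ρ → (-19,40,54)
river: ρ → (54,68,-5)
river: ρ → (-5,72,26)
river: ρ → (26,32,-45)
river: ρ → (-45,58,13)
river: ρ → (13,72,-10)
river: ρ → (-10,68,27)
river: ρ → (27,40,-38)
ρ-cycle length = 14 (tail of 0 descent steps not counted)

14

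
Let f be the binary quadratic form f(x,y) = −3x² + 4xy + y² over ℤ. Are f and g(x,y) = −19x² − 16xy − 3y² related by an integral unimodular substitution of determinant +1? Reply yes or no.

D₁ = 28, D₂ = 28
river cycle of f (length 4): (1, 4, -3), (-3, 2, 2), (2, 2, -3), (-3, 4, 1)
river cycle of g (length 4): (-3, 4, 1), (1, 4, -3), (-3, 2, 2), (2, 2, -3)
cycles coincide ⇒ equivalent

yes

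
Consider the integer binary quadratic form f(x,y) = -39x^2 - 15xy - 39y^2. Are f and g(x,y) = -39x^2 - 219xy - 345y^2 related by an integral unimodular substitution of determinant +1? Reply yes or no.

D₁ = -5859, D₂ = -5859
f is negative-definite; reduce −f:
−f: reduced (well bottom): (39,15,39) with a≤c, −a<b≤a
flip sign back: reduced form of f is (-39,-15,-39)
g is negative-definite; reduce −g:
−g: translate: b→-15 (≡219 mod 78), so (39,219,345)→(39,-15,39)
−g: flip: (39,-15,39)→(39,15,39)
−g: reduced (well bottom): (39,15,39) with a≤c, −a<b≤a
flip sign back: reduced form of g is (-39,-15,-39)
reduced forms (-39, -15, -39) vs (-39, -15, -39) ⇒ equivalent

yes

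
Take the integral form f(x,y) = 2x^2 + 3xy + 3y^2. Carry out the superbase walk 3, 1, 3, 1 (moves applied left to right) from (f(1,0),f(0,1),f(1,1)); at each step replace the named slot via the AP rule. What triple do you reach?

start (2,3,8) = (f(1,0),f(0,1),f(1,1))
replace slot 3: 2·(2+3) − 8 = 2 → (2,3,2)
replace slot 1: 2·(3+2) − 2 = 8 → (8,3,2)
replace slot 3: 2·(8+3) − 2 = 20 → (8,3,20)
replace slot 1: 2·(3+20) − 8 = 38 → (38,3,20)

38,3,20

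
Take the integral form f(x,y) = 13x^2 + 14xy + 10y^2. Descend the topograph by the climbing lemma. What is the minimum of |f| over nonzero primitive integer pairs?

translate: b→-12 (≡14 mod 26), so (13,14,10)→(13,-12,9)
flip: (13,-12,9)→(9,12,13)
translate: b→-6 (≡12 mod 18), so (9,12,13)→(9,-6,10)
reduced (well bottom): (9,-6,10) with a≤c, −a<b≤a
well minimum = a = 9

9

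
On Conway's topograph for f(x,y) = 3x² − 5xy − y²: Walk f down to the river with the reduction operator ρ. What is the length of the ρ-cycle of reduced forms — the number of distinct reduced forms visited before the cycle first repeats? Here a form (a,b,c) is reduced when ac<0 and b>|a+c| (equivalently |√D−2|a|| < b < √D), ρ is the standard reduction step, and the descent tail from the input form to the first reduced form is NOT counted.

D = 37, ⌊√D⌋ = 6
descent: ρ → (-1,5,3)  [lands on river]
river: ρ → (3,1,-3)
river: ρ → (-3,5,1)
river: ρ → (1,5,-3)
river: ρ → (-3,1,3)
river: ρ → (3,5,-1)
ρ-cycle length = 6 (tail of 1 descent step not counted)

6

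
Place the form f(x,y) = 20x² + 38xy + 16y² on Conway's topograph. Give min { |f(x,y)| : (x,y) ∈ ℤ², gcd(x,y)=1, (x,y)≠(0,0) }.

descent: ρ → (16,-6,-2)
descent: ρ → (-2,10,8)  [lands on river]
river: ρ → (8,6,-4)
river: ρ → (-4,10,4)
river: ρ → (4,6,-8)
river: ρ → (-8,10,2)
river: ρ → (2,10,-8)
river: ρ → (-8,6,4)
river: ρ → (4,10,-4)
river: ρ → (-4,6,8)
river: ρ → (8,10,-2)
closes: descent 2, river 10
min |a| on river = 2

2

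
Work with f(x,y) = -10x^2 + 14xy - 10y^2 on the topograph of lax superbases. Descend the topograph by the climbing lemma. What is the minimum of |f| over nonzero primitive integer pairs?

translate: b→6 (≡-14 mod 20), so (10,-14,10)→(10,6,6)
flip: (10,6,6)→(6,-6,10)
translate: b→6 (≡-6 mod 12), so (6,-6,10)→(6,6,10)
reduced (well bottom): (6,6,10) with a≤c, −a<b≤a
well minimum |f| = |-6| = 6 (negative-definite)

6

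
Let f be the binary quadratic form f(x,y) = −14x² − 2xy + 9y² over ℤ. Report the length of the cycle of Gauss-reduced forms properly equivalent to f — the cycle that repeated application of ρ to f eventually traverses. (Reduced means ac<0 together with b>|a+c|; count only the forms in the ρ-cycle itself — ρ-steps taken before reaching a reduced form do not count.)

D = 508, ⌊√D⌋ = 22
descent: ρ → (9,20,-3)  [lands on river]
river: ρ → (-3,22,2)
river: ρ → (2,22,-3)
river: ρ → (-3,20,9)
river: ρ → (9,16,-7)
river: ρ → (-7,12,13)
river: ρ → (13,14,-6)
river: ρ → (-6,22,1)
river: ρ → (1,22,-6)
river: ρ → (-6,14,13)
river: ρ → (13,12,-7)
river: ρ → (-7,16,9)
ρ-cycle length = 12 (tail of 1 descent step not counted)

12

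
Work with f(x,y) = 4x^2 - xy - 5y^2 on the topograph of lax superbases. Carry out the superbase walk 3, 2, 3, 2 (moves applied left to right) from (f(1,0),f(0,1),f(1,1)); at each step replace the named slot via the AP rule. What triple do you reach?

start (4,-5,-2) = (f(1,0),f(0,1),f(1,1))
replace slot 3: 2·(4+(-5)) − (-2) = 0 → (4,-5,0)
replace slot 2: 2·(4+0) − (-5) = 13 → (4,13,0)
replace slot 3: 2·(4+13) − 0 = 34 → (4,13,34)
replace slot 2: 2·(4+34) − 13 = 63 → (4,63,34)

4,63,34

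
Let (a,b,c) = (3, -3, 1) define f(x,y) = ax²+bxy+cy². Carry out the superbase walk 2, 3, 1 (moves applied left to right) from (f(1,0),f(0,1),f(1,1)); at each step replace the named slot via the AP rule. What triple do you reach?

start (3,1,1) = (f(1,0),f(0,1),f(1,1))
replace slot 2: 2·(3+1) − 1 = 7 → (3,7,1)
replace slot 3: 2·(3+7) − 1 = 19 → (3,7,19)
replace slot 1: 2·(7+19) − 3 = 49 → (49,7,19)

49,7,19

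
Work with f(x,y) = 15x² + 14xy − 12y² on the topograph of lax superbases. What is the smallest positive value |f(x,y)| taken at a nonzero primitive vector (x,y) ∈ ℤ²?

river: ρ → (-12,10,17)
river: ρ → (17,24,-5)
river: ρ → (-5,26,12)
river: ρ → (12,22,-9)
river: ρ → (-9,14,20)
river: ρ → (20,26,-3)
river: ρ → (-3,28,11)
river: ρ → (11,16,-15)
river: ρ → (-15,14,12)
river: ρ → (12,10,-17)
river: ρ → (-17,24,5)
river: ρ → (5,26,-12)
river: ρ → (-12,22,9)
river: ρ → (9,14,-20)
river: ρ → (-20,26,3)
river: ρ → (3,28,-11)
river: ρ → (-11,16,15)
river: ρ → (15,14,-12)
closes: descent 0, river 18
min |a| on river = 3

3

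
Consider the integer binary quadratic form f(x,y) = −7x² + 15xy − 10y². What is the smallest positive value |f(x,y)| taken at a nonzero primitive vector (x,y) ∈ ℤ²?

translate: b→-1 (≡-15 mod 14), so (7,-15,10)→(7,-1,2)
flip: (7,-1,2)→(2,1,7)
reduced (well bottom): (2,1,7) with a≤c, −a<b≤a
well minimum |f| = |-2| = 2 (negative-definite)

2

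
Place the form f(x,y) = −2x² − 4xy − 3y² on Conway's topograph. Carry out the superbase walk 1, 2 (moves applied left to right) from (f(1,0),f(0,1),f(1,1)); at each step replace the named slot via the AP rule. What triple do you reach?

start (-2,-3,-9) = (f(1,0),f(0,1),f(1,1))
replace slot 1: 2·((-3)+(-9)) − (-2) = -22 → (-22,-3,-9)
replace slot 2: 2·((-22)+(-9)) − (-3) = -59 → (-22,-59,-9)

-22,-59,-9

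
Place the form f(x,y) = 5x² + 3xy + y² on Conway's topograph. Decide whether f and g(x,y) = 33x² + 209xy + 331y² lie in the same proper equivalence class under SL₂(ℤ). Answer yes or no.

D₁ = -11, D₂ = -11
f: flip: (5,3,1)→(1,-3,5)
f: translate: b→1 (≡-3 mod 2), so (1,-3,5)→(1,1,3)
f: reduced (well bottom): (1,1,3) with a≤c, −a<b≤a
g: translate: b→11 (≡209 mod 66), so (33,209,331)→(33,11,1)
g: flip: (33,11,1)→(1,-11,33)
g: translate: b→1 (≡-11 mod 2), so (1,-11,33)→(1,1,3)
g: reduced (well bottom): (1,1,3) with a≤c, −a<b≤a
reduced forms (1, 1, 3) vs (1, 1, 3) ⇒ equivalent

yes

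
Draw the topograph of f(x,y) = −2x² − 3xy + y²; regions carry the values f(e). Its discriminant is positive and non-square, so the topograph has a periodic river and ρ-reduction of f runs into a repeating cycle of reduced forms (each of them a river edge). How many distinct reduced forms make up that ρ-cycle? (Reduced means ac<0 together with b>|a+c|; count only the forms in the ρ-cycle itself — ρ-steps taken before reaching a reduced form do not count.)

D = 17, ⌊√D⌋ = 4
descent: ρ → (1,3,-2)  [lands on river]
river: ρ → (-2,1,2)
river: ρ → (2,3,-1)
river: ρ → (-1,3,2)
river: ρ → (2,1,-2)
river: ρ → (-2,3,1)
ρ-cycle length = 6 (tail of 1 descent step not counted)

6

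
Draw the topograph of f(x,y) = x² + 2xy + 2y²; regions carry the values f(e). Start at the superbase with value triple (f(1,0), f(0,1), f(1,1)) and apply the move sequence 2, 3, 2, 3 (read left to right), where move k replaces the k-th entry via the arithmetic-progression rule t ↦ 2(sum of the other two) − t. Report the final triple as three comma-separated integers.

start (1,2,5) = (f(1,0),f(0,1),f(1,1))
replace slot 2: 2·(1+5) − 2 = 10 → (1,10,5)
replace slot 3: 2·(1+10) − 5 = 17 → (1,10,17)
replace slot 2: 2·(1+17) − 10 = 26 → (1,26,17)
replace slot 3: 2·(1+26) − 17 = 37 → (1,26,37)

1,26,37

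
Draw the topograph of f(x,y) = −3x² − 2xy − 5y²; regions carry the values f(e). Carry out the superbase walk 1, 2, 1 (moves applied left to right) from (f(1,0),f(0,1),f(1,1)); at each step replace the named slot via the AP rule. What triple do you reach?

start (-3,-5,-10) = (f(1,0),f(0,1),f(1,1))
replace slot 1: 2·((-5)+(-10)) − (-3) = -27 → (-27,-5,-10)
replace slot 2: 2·((-27)+(-10)) − (-5) = -69 → (-27,-69,-10)
replace slot 1: 2·((-69)+(-10)) − (-27) = -131 → (-131,-69,-10)

-131,-69,-10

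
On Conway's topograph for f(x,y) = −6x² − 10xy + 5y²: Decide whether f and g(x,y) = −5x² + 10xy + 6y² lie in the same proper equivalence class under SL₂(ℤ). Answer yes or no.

D₁ = 220, D₂ = 220
river cycle of f (length 4): (5, 10, -6), (-6, 14, 1), (1, 14, -6), (-6, 10, 5)
river cycle of g (length 4): (6, 14, -1), (-1, 14, 6), (6, 10, -5), (-5, 10, 6)
cycles differ ⇒ inequivalent

no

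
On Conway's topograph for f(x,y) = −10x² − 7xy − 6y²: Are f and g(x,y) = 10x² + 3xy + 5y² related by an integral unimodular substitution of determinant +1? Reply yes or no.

D₁ = -191, D₂ = -191
f is negative-definite; reduce −f:
−f: flip: (10,7,6)→(6,-7,10)
−f: translate: b→5 (≡-7 mod 12), so (6,-7,10)→(6,5,9)
−f: reduced (well bottom): (6,5,9) with a≤c, −a<b≤a
flip sign back: reduced form of f is (-6,-5,-9)
g: flip: (10,3,5)→(5,-3,10)
g: reduced (well bottom): (5,-3,10) with a≤c, −a<b≤a
reduced forms (-6, -5, -9) vs (5, -3, 10) ⇒ inequivalent

no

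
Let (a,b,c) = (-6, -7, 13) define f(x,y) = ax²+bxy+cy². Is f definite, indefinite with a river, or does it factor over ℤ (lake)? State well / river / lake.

D = b²−4ac = (-7)² − 4·(-6)·13 = 361
D = 19² is a perfect square ⇒ form factors over ℤ ⇒ lakes

lake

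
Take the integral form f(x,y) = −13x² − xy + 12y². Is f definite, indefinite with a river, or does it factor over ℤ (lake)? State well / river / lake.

D = b²−4ac = (-1)² − 4·(-13)·12 = 625
D = 25² is a perfect square ⇒ form factors over ℤ ⇒ lakes

lake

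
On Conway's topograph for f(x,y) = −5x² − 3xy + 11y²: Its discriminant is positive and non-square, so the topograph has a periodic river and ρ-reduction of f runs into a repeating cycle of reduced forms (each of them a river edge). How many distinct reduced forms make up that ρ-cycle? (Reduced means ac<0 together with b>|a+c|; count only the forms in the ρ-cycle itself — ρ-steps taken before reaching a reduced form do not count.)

D = 229, ⌊√D⌋ = 15
descent: ρ → (11,3,-5)
descent: ρ → (-5,7,9)  [lands on river]
river: ρ → (9,11,-3)
river: ρ → (-3,13,5)
river: ρ → (5,7,-9)
river: ρ → (-9,11,3)
river: ρ → (3,13,-5)
ρ-cycle length = 6 (tail of 2 descent steps not counted)

6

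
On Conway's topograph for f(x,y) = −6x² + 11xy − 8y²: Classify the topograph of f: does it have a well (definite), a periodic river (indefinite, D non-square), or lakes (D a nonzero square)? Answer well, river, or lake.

D = b²−4ac = 11² − 4·(-6)·(-8) = -71
D < 0 ⇒ definite ⇒ every region one sign ⇒ single well

well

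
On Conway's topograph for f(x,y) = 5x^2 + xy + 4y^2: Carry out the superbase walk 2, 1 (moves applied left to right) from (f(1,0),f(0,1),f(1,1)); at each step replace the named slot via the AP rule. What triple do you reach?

start (5,4,10) = (f(1,0),f(0,1),f(1,1))
replace slot 2: 2·(5+10) − 4 = 26 → (5,26,10)
replace slot 1: 2·(26+10) − 5 = 67 → (67,26,10)

67,26,10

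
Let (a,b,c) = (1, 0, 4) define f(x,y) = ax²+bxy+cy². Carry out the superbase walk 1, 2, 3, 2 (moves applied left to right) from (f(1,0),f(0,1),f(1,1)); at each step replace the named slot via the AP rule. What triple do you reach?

start (1,4,5) = (f(1,0),f(0,1),f(1,1))
replace slot 1: 2·(4+5) − 1 = 17 → (17,4,5)
replace slot 2: 2·(17+5) − 4 = 40 → (17,40,5)
replace slot 3: 2·(17+40) − 5 = 109 → (17,40,109)
replace slot 2: 2·(17+109) − 40 = 212 → (17,212,109)

17,212,109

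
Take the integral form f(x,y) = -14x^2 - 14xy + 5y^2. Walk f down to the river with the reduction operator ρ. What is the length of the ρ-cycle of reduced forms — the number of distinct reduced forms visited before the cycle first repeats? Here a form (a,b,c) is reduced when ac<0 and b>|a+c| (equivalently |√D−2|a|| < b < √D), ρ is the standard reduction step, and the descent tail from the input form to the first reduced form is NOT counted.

D = 476, ⌊√D⌋ = 21
descent: ρ → (5,14,-14)  [lands on river]
river: ρ → (-14,14,5)
river: ρ → (5,16,-11)
river: ρ → (-11,6,10)
river: ρ → (10,14,-7)
river: ρ → (-7,14,10)
river: ρ → (10,6,-11)
river: ρ → (-11,16,5)
ρ-cycle length = 8 (tail of 1 descent step not counted)

8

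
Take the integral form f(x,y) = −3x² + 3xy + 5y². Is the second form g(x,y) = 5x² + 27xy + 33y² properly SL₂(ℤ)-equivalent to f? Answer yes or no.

D₁ = 69, D₂ = 69
river cycle of f (length 4): (5, 7, -1), (-1, 7, 5), (5, 3, -3), (-3, 3, 5)
river cycle of g (length 4): (5, 7, -1), (-1, 7, 5), (5, 3, -3), (-3, 3, 5)
cycles coincide ⇒ equivalent

yes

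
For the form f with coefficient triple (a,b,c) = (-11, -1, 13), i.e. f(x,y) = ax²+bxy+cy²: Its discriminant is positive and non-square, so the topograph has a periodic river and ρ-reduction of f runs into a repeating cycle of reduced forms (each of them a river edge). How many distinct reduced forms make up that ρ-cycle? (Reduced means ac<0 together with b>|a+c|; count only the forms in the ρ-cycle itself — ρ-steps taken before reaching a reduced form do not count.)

D = 573, ⌊√D⌋ = 23
descent: ρ → (13,1,-11)
descent: ρ → (-11,21,3)  [lands on river]
river: ρ → (3,21,-11)
river: ρ → (-11,23,1)
river: ρ → (1,23,-11)
ρ-cycle length = 4 (tail of 2 descent steps not counted)

4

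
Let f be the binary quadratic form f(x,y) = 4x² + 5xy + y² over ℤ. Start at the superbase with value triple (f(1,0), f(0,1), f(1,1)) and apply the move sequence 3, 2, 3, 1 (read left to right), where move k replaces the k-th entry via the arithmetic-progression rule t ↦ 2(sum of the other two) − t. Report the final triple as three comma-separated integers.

start (4,1,10) = (f(1,0),f(0,1),f(1,1))
replace slot 3: 2·(4+1) − 10 = 0 → (4,1,0)
replace slot 2: 2·(4+0) − 1 = 7 → (4,7,0)
replace slot 3: 2·(4+7) − 0 = 22 → (4,7,22)
replace slot 1: 2·(7+22) − 4 = 54 → (54,7,22)

54,7,22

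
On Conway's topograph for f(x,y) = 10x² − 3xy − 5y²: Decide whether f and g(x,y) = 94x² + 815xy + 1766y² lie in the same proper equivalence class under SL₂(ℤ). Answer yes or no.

D₁ = 209, D₂ = 209
river cycle of f (length 12): (-5, 13, 2), (2, 11, -11), (-11, 11, 2), (2, 13, -5), (-5, 7, 8), (8, 9, -4), (-4, 7, 10), (10, 13, -1), (-1, 13, 10), (10, 7, -4), … (2 more)
river cycle of g (length 12): (-5, 13, 2), (2, 11, -11), (-11, 11, 2), (2, 13, -5), (-5, 7, 8), (8, 9, -4), (-4, 7, 10), (10, 13, -1), (-1, 13, 10), (10, 7, -4), … (2 more)
cycles coincide ⇒ equivalent

yes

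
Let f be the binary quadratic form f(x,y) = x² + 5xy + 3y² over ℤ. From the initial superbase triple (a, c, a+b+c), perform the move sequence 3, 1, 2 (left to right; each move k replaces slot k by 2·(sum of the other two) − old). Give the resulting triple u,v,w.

start (1,3,9) = (f(1,0),f(0,1),f(1,1))
replace slot 3: 2·(1+3) − 9 = -1 → (1,3,-1)
replace slot 1: 2·(3+(-1)) − 1 = 3 → (3,3,-1)
replace slot 2: 2·(3+(-1)) − 3 = 1 → (3,1,-1)

3,1,-1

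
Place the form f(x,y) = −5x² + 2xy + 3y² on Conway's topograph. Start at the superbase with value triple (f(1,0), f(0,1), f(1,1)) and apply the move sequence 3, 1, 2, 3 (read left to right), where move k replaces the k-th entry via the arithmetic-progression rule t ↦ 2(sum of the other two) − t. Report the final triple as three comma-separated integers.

start (-5,3,0) = (f(1,0),f(0,1),f(1,1))
replace slot 3: 2·((-5)+3) − 0 = -4 → (-5,3,-4)
replace slot 1: 2·(3+(-4)) − (-5) = 3 → (3,3,-4)
replace slot 2: 2·(3+(-4)) − 3 = -5 → (3,-5,-4)
replace slot 3: 2·(3+(-5)) − (-4) = 0 → (3,-5,0)

3,-5,0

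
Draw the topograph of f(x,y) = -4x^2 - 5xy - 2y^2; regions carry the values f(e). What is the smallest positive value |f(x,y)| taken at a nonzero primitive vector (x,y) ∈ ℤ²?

translate: b→-3 (≡5 mod 8), so (4,5,2)→(4,-3,1)
flip: (4,-3,1)→(1,3,4)
translate: b→1 (≡3 mod 2), so (1,3,4)→(1,1,2)
reduced (well bottom): (1,1,2) with a≤c, −a<b≤a
well minimum |f| = |-1| = 1 (negative-definite)

1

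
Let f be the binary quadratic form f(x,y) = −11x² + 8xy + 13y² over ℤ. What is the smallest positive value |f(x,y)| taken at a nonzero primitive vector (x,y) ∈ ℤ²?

river: ρ → (13,18,-6)
river: ρ → (-6,18,13)
river: ρ → (13,8,-11)
river: ρ → (-11,14,10)
river: ρ → (10,6,-15)
river: ρ → (-15,24,1)
river: ρ → (1,24,-15)
river: ρ → (-15,6,10)
river: ρ → (10,14,-11)
river: ρ → (-11,8,13)
closes: descent 0, river 10
min |a| on river = 1

1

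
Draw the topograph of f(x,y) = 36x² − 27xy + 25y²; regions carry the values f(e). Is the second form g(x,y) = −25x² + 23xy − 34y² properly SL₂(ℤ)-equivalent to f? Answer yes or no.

D₁ = -2871, D₂ = -2871
f: flip: (36,-27,25)→(25,27,36)
f: translate: b→-23 (≡27 mod 50), so (25,27,36)→(25,-23,34)
f: reduced (well bottom): (25,-23,34) with a≤c, −a<b≤a
g is negative-definite; reduce −g:
−g: reduced (well bottom): (25,-23,34) with a≤c, −a<b≤a
flip sign back: reduced form of g is (-25,23,-34)
reduced forms (25, -23, 34) vs (-25, 23, -34) ⇒ inequivalent

no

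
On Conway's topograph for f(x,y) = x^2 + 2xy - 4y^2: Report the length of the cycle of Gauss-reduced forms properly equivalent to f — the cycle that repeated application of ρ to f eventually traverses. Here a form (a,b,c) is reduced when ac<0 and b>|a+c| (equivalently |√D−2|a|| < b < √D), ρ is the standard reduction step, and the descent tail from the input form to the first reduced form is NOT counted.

D = 20, ⌊√D⌋ = 4
descent: ρ → (-4,-2,1)
descent: ρ → (1,4,-1)  [lands on river]
river: ρ → (-1,4,1)
ρ-cycle length = 2 (tail of 2 descent steps not counted)

2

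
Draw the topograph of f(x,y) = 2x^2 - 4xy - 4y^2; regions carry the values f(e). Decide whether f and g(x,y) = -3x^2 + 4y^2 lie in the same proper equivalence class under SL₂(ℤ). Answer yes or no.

D₁ = 48, D₂ = 48
river cycle of f (length 2): (-4, 4, 2), (2, 4, -4)
river cycle of g (length 2): (-3, 6, 1), (1, 6, -3)
cycles differ ⇒ inequivalent

no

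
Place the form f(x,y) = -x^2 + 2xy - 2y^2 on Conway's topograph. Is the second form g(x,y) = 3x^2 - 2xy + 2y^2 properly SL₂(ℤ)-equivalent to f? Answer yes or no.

D₁ = -4, D₂ = -20
discriminants differ ⇒ not SL₂(ℤ)-equivalent

no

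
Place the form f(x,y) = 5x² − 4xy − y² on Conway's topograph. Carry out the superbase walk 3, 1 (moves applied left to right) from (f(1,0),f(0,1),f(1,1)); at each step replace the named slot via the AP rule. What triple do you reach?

start (5,-1,0) = (f(1,0),f(0,1),f(1,1))
replace slot 3: 2·(5+(-1)) − 0 = 8 → (5,-1,8)
replace slot 1: 2·((-1)+8) − 5 = 9 → (9,-1,8)

9,-1,8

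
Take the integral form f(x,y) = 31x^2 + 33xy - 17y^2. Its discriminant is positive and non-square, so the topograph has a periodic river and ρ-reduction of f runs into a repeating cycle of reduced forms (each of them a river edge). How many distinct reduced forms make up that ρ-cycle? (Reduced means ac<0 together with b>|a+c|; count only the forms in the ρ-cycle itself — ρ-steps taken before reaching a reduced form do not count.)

D = 3197, ⌊√D⌋ = 56
river: ρ → (-17,35,29)
river: ρ → (29,23,-23)
river: ρ → (-23,23,29)
river: ρ → (29,35,-17)
river: ρ → (-17,33,31)
river: ρ → (31,29,-19)
river: ρ → (-19,47,13)
river: ρ → (13,31,-43)
river: ρ → (-43,55,1)
river: ρ → (1,55,-43)
river: ρ → (-43,31,13)
river: ρ → (13,47,-19)
river: ρ → (-19,29,31)
river: ρ → (31,33,-17)
ρ-cycle length = 14 (tail of 0 descent steps not counted)

14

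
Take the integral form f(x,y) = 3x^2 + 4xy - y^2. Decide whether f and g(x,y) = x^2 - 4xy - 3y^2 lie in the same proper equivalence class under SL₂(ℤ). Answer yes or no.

D₁ = 28, D₂ = 28
river cycle of f (length 4): (-1, 4, 3), (3, 2, -2), (-2, 2, 3), (3, 4, -1)
river cycle of g (length 4): (-3, 4, 1), (1, 4, -3), (-3, 2, 2), (2, 2, -3)
cycles differ ⇒ inequivalent

no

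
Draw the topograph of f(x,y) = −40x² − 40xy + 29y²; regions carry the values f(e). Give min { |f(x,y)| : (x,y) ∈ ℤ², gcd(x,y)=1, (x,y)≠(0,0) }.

descent: ρ → (29,40,-40)  [lands on river]
river: ρ → (-40,40,29)
river: ρ → (29,76,-4)
river: ρ → (-4,76,29)
closes: descent 1, river 4
min |a| on river = 4

4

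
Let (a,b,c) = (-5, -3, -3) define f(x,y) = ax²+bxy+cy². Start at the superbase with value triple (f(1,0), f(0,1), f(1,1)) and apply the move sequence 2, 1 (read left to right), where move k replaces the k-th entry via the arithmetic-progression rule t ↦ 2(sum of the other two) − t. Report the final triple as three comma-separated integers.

start (-5,-3,-11) = (f(1,0),f(0,1),f(1,1))
replace slot 2: 2·((-5)+(-11)) − (-3) = -29 → (-5,-29,-11)
replace slot 1: 2·((-29)+(-11)) − (-5) = -75 → (-75,-29,-11)

-75,-29,-11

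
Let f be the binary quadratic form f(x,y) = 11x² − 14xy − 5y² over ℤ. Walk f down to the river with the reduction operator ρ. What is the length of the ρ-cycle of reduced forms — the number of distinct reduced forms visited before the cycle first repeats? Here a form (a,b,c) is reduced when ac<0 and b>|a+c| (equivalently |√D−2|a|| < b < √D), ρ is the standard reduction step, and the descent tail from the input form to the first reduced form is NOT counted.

D = 416, ⌊√D⌋ = 20
descent: ρ → (-5,14,11)  [lands on river]
river: ρ → (11,8,-8)
river: ρ → (-8,8,11)
river: ρ → (11,14,-5)
river: ρ → (-5,16,8)
river: ρ → (8,16,-5)
ρ-cycle length = 6 (tail of 1 descent step not counted)

6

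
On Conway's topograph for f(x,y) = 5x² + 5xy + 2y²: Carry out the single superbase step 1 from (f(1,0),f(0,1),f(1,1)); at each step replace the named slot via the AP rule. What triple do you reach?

start (5,2,12) = (f(1,0),f(0,1),f(1,1))
replace slot 1: 2·(2+12) − 5 = 23 → (23,2,12)

23,2,12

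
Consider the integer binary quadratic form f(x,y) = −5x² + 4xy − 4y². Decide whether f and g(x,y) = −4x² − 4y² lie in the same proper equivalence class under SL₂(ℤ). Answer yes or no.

D₁ = -64, D₂ = -64
f is negative-definite; reduce −f:
−f: flip: (5,-4,4)→(4,4,5)
−f: reduced (well bottom): (4,4,5) with a≤c, −a<b≤a
flip sign back: reduced form of f is (-4,-4,-5)
g is negative-definite; reduce −g:
−g: reduced (well bottom): (4,0,4) with a≤c, −a<b≤a
flip sign back: reduced form of g is (-4,0,-4)
reduced forms (-4, -4, -5) vs (-4, 0, -4) ⇒ inequivalent

no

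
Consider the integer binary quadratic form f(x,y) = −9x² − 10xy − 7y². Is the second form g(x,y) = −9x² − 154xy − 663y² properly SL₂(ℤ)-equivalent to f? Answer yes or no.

D₁ = -152, D₂ = -152
f is negative-definite; reduce −f:
−f: translate: b→-8 (≡10 mod 18), so (9,10,7)→(9,-8,6)
−f: flip: (9,-8,6)→(6,8,9)
−f: translate: b→-4 (≡8 mod 12), so (6,8,9)→(6,-4,7)
−f: reduced (well bottom): (6,-4,7) with a≤c, −a<b≤a
flip sign back: reduced form of f is (-6,4,-7)
g is negative-definite; reduce −g:
−g: translate: b→-8 (≡154 mod 18), so (9,154,663)→(9,-8,6)
−g: flip: (9,-8,6)→(6,8,9)
−g: translate: b→-4 (≡8 mod 12), so (6,8,9)→(6,-4,7)
−g: reduced (well bottom): (6,-4,7) with a≤c, −a<b≤a
flip sign back: reduced form of g is (-6,4,-7)
reduced forms (-6, 4, -7) vs (-6, 4, -7) ⇒ equivalent

yes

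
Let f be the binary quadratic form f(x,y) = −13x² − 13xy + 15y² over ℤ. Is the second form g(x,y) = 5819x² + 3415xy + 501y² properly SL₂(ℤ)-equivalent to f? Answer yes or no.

D₁ = 949, D₂ = 949
river cycle of f (length 26): (15, 13, -13), (-13, 13, 15), (15, 17, -11), (-11, 27, 5), (5, 23, -21), (-21, 19, 7), (7, 23, -15), (-15, 7, 15), (15, 23, -7), (-7, 19, 21), … (16 more)
river cycle of g (length 26): (15, 13, -13), (-13, 13, 15), (15, 17, -11), (-11, 27, 5), (5, 23, -21), (-21, 19, 7), (7, 23, -15), (-15, 7, 15), (15, 23, -7), (-7, 19, 21), … (16 more)
cycles coincide ⇒ equivalent

yes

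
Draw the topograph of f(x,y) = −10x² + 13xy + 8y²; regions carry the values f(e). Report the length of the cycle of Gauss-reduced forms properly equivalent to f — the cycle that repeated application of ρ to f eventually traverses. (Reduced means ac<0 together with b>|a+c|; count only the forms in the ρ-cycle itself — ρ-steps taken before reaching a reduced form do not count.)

D = 489, ⌊√D⌋ = 22
river: ρ → (8,19,-4)
river: ρ → (-4,21,3)
river: ρ → (3,21,-4)
river: ρ → (-4,19,8)
river: ρ → (8,13,-10)
river: ρ → (-10,7,11)
river: ρ → (11,15,-6)
river: ρ → (-6,21,2)
river: ρ → (2,19,-16)
river: ρ → (-16,13,5)
river: ρ → (5,17,-10)
river: ρ → (-10,3,12)
river: ρ → (12,21,-1)
river: ρ → (-1,21,12)
river: ρ → (12,3,-10)
river: ρ → (-10,17,5)
river: ρ → (5,13,-16)
river: ρ → (-16,19,2)
river: ρ → (2,21,-6)
river: ρ → (-6,15,11)
river: ρ → (11,7,-10)
river: ρ → (-10,13,8)
ρ-cycle length = 22 (tail of 0 descent steps not counted)

22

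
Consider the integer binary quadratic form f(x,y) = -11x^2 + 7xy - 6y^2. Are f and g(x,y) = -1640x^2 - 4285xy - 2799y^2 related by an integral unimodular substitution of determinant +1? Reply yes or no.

D₁ = -215, D₂ = -215
f is negative-definite; reduce −f:
−f: flip: (11,-7,6)→(6,7,11)
−f: translate: b→-5 (≡7 mod 12), so (6,7,11)→(6,-5,10)
−f: reduced (well bottom): (6,-5,10) with a≤c, −a<b≤a
flip sign back: reduced form of f is (-6,5,-10)
g is negative-definite; reduce −g:
−g: translate: b→1005 (≡4285 mod 3280), so (1640,4285,2799)→(1640,1005,154)
−g: flip: (1640,1005,154)→(154,-1005,1640)
−g: translate: b→-81 (≡-1005 mod 308), so (154,-1005,1640)→(154,-81,11)
−g: flip: (154,-81,11)→(11,81,154)
−g: translate: b→-7 (≡81 mod 22), so (11,81,154)→(11,-7,6)
−g: flip: (11,-7,6)→(6,7,11)
−g: translate: b→-5 (≡7 mod 12), so (6,7,11)→(6,-5,10)
−g: reduced (well bottom): (6,-5,10) with a≤c, −a<b≤a
flip sign back: reduced form of g is (-6,5,-10)
reduced forms (-6, 5, -10) vs (-6, 5, -10) ⇒ equivalent

yes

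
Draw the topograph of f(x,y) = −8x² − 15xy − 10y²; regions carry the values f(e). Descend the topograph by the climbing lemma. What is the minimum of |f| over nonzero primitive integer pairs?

translate: b→-1 (≡15 mod 16), so (8,15,10)→(8,-1,3)
flip: (8,-1,3)→(3,1,8)
reduced (well bottom): (3,1,8) with a≤c, −a<b≤a
well minimum |f| = |-3| = 3 (negative-definite)

3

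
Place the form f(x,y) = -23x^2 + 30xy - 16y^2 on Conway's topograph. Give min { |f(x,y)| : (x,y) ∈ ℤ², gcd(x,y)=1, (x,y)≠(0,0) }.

translate: b→16 (≡-30 mod 46), so (23,-30,16)→(23,16,9)
flip: (23,16,9)→(9,-16,23)
translate: b→2 (≡-16 mod 18), so (9,-16,23)→(9,2,16)
reduced (well bottom): (9,2,16) with a≤c, −a<b≤a
well minimum |f| = |-9| = 9 (negative-definite)

9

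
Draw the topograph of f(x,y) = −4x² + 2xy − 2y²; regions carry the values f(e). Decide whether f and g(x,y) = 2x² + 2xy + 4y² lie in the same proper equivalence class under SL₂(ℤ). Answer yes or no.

D₁ = -28, D₂ = -28
f is negative-definite; reduce −f:
−f: flip: (4,-2,2)→(2,2,4)
−f: reduced (well bottom): (2,2,4) with a≤c, −a<b≤a
flip sign back: reduced form of f is (-2,-2,-4)
g: reduced (well bottom): (2,2,4) with a≤c, −a<b≤a
reduced forms (-2, -2, -4) vs (2, 2, 4) ⇒ inequivalent

no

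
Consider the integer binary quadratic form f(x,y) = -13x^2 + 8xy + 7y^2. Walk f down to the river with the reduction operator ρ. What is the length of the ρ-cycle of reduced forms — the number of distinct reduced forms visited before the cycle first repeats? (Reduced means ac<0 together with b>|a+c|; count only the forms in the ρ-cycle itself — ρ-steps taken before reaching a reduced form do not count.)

D = 428, ⌊√D⌋ = 20
river: ρ → (7,20,-1)
river: ρ → (-1,20,7)
river: ρ → (7,8,-13)
river: ρ → (-13,18,2)
river: ρ → (2,18,-13)
river: ρ → (-13,8,7)
ρ-cycle length = 6 (tail of 0 descent steps not counted)

6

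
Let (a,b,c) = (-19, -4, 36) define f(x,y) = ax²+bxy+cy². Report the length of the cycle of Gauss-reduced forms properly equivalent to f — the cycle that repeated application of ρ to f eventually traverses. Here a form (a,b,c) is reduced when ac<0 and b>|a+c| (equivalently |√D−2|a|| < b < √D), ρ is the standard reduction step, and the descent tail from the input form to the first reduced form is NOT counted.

D = 2752, ⌊√D⌋ = 52
descent: ρ → (36,4,-19)
descent: ρ → (-19,34,21)  [lands on river]
river: ρ → (21,50,-3)
river: ρ → (-3,52,4)
river: ρ → (4,52,-3)
river: ρ → (-3,50,21)
river: ρ → (21,34,-19)
river: ρ → (-19,42,13)
river: ρ → (13,36,-28)
river: ρ → (-28,20,21)
river: ρ → (21,22,-27)
river: ρ → (-27,32,16)
river: ρ → (16,32,-27)
river: ρ → (-27,22,21)
river: ρ → (21,20,-28)
river: ρ → (-28,36,13)
river: ρ → (13,42,-19)
ρ-cycle length = 16 (tail of 2 descent steps not counted)

16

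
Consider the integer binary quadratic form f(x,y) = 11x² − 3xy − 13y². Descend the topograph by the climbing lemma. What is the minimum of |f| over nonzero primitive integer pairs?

descent: ρ → (-13,3,11)  [lands on river]
river: ρ → (11,19,-5)
river: ρ → (-5,21,7)
river: ρ → (7,21,-5)
river: ρ → (-5,19,11)
river: ρ → (11,3,-13)
river: ρ → (-13,23,1)
river: ρ → (1,23,-13)
closes: descent 1, river 8
min |a| on river = 1

1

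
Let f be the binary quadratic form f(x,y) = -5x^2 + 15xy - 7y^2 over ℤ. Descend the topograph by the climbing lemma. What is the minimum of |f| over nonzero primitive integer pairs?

descent: ρ → (-7,-1,3)
descent: ρ → (3,7,-3)  [lands on river]
river: ρ → (-3,5,5)
river: ρ → (5,5,-3)
river: ρ → (-3,7,3)
river: ρ → (3,5,-5)
river: ρ → (-5,5,3)
closes: descent 2, river 6
min |a| on river = 3

3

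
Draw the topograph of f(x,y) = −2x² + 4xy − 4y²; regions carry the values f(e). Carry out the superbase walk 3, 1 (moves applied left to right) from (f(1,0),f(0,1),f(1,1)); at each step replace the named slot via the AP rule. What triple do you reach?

start (-2,-4,-2) = (f(1,0),f(0,1),f(1,1))
replace slot 3: 2·((-2)+(-4)) − (-2) = -10 → (-2,-4,-10)
replace slot 1: 2·((-4)+(-10)) − (-2) = -26 → (-26,-4,-10)

-26,-4,-10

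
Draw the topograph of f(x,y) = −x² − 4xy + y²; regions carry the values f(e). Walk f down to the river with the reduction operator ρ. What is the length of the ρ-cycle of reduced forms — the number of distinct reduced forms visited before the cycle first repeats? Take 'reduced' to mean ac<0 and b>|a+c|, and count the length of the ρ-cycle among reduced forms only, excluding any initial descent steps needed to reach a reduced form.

D = 20, ⌊√D⌋ = 4
descent: ρ → (1,4,-1)  [lands on river]
river: ρ → (-1,4,1)
ρ-cycle length = 2 (tail of 1 descent step not counted)

2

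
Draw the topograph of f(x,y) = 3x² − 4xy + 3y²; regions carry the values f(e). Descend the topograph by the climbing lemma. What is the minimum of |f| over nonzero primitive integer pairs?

translate: b→2 (≡-4 mod 6), so (3,-4,3)→(3,2,2)
flip: (3,2,2)→(2,-2,3)
translate: b→2 (≡-2 mod 4), so (2,-2,3)→(2,2,3)
reduced (well bottom): (2,2,3) with a≤c, −a<b≤a
well minimum = a = 2

2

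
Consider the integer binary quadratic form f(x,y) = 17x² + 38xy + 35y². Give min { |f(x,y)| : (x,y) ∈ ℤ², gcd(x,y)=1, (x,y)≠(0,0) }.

translate: b→4 (≡38 mod 34), so (17,38,35)→(17,4,14)
flip: (17,4,14)→(14,-4,17)
reduced (well bottom): (14,-4,17) with a≤c, −a<b≤a
well minimum = a = 14

14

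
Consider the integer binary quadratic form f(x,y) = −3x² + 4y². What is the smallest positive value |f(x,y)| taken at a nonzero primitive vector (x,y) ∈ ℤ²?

descent: ρ → (4,0,-3)
descent: ρ → (-3,6,1)  [lands on river]
river: ρ → (1,6,-3)
closes: descent 2, river 2
min |a| on river = 1

1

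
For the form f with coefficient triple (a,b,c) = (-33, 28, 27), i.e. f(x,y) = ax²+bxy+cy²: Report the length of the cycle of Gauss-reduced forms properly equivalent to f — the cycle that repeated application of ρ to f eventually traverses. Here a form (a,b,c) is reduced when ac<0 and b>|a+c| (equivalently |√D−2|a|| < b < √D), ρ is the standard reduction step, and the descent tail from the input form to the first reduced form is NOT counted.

D = 4348, ⌊√D⌋ = 65
river: ρ → (27,26,-34)
river: ρ → (-34,42,19)
river: ρ → (19,34,-42)
river: ρ → (-42,50,11)
river: ρ → (11,60,-17)
river: ρ → (-17,42,38)
river: ρ → (38,34,-21)
river: ρ → (-21,50,22)
river: ρ → (22,38,-33)
river: ρ → (-33,28,27)
ρ-cycle length = 10 (tail of 0 descent steps not counted)

10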